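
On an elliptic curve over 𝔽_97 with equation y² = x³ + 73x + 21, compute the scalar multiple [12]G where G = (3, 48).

Repeated addition: build up to 12G.
2G: tangent at (3, 48): λ = (3·3² + 73)/(2·48) ≡ 3/96. 96⁻¹ ≡ 96 (mod 97), so λ ≡ 3·96 ≡ 94.
  x = λ² - 3 - 3 = 8836 - 6 ≡ 3; y = λ·(3 - 3) - 48 ≡ 49. → (3, 49)
3G: (3, 49) + (3, 48): same x and y₁ ≡ -y₂, so the sum is the point at infinity.
4G: the point at infinity + (3, 48) = (3, 48) (identity).
5G: tangent at (3, 48): λ = (3·3² + 73)/(2·48) ≡ 3/96. 96⁻¹ ≡ 96 (mod 97) since 96·96 = 9216 ≡ 1, so λ ≡ 3·96 ≡ 94.
  x = λ² - 3 - 3 = 8836 - 6 ≡ 3; y = λ·(3 - 3) - 48 ≡ 49. → (3, 49)
6G: (3, 49) + (3, 48): same x and y₁ ≡ -y₂, so the sum is the point at infinity.
7G: the point at infinity + (3, 48) = (3, 48) (identity).
8G: tangent at (3, 48): λ = (3·3² + 73)/(2·48) ≡ 3/96. 96⁻¹ ≡ 96 (mod 97), so λ ≡ 3·96 ≡ 94.
  x = λ² - 3 - 3 = 8836 - 6 ≡ 3; y = λ·(3 - 3) - 48 ≡ 49. → (3, 49)
9G: (3, 49) + (3, 48): same x and y₁ ≡ -y₂, so the sum is the point at infinity.
10G: the point at infinity + (3, 48) = (3, 48) (identity).
11G: tangent at (3, 48): λ = (3·3² + 73)/(2·48) ≡ 3/96. 96⁻¹ ≡ 96 (mod 97), so λ ≡ 3·96 ≡ 94.
  x = λ² - 3 - 3 = 8836 - 6 ≡ 3; y = λ·(3 - 3) - 48 ≡ 49. → (3, 49)
12G: (3, 49) + (3, 48): same x and y₁ ≡ -y₂, so the sum is the point at infinity.

O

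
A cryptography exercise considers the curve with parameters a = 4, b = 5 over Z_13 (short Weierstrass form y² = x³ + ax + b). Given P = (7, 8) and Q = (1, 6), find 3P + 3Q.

First 3P:
Repeated addition: build up to 3P.
2P: tangent at (7, 8): λ = (3·7² + 4)/(2·8) ≡ 8/3. 3⁻¹ ≡ 9 (mod 13), so λ ≡ 8·9 ≡ 7.
  x = λ² - 7 - 7 = 49 - 14 ≡ 9; y = λ·(7 - 9) - 8 ≡ 4. → (9, 4)
3P: (9, 4) + (7, 8). λ = (8 - 4)/(7 - 9) ≡ 4/11 mod 13. 11⁻¹ ≡ 6 (mod 13) since 11·6 = 66 ≡ 1, so λ ≡ 11.
  x = λ² - 9 - 7 = 121 - 16 ≡ 1; y = λ·(9 - 1) - 4 ≡ 6. → (1, 6)
3P = (1, 6).
Next 3Q:
Repeated addition: build up to 3Q.
2Q: tangent at (1, 6): λ = (3·1² + 4)/(2·6) ≡ 7/12. 12⁻¹ ≡ 12 (mod 13), so λ ≡ 7·12 ≡ 6.
  x = λ² - 1 - 1 = 36 - 2 ≡ 8; y = λ·(1 - 8) - 6 ≡ 4. → (8, 4)
3Q: (8, 4) + (1, 6). λ = (6 - 4)/(1 - 8) ≡ 2/6 mod 13. 6⁻¹ ≡ 11 (mod 13) since 6·11 = 66 ≡ 1, so λ ≡ 9.
  x = λ² - 8 - 1 = 81 - 9 ≡ 7; y = λ·(8 - 7) - 4 ≡ 5. → (7, 5)
3Q = (7, 5).
Finally 3P + 3Q:
(1, 6) + (7, 5). λ = (5 - 6)/(7 - 1) ≡ 12/6 mod 13. 6⁻¹ ≡ 11 (mod 13), so λ ≡ 2.
  x = λ² - 1 - 7 = 4 - 8 ≡ 9; y = λ·(1 - 9) - 6 ≡ 4. → (9, 4)

(9, 4)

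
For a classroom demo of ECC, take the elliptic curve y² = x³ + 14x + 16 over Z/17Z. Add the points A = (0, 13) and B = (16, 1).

(9, 15)

(0, 13) + (16, 1). λ = (1 - 13)/(16 - 0) ≡ 5/16 mod 17. 16⁻¹ ≡ 16 (mod 17) since 16·16 = 256 ≡ 1, so λ ≡ 12.
  x = λ² - 0 - 16 = 144 - 16 ≡ 9; y = λ·(0 - 9) - 13 ≡ 15. → (9, 15)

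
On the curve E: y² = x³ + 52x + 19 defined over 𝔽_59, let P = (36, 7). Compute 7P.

Repeated addition: build up to 7P.
2P: tangent at (36, 7): λ = (3·36² + 52)/(2·7) ≡ 46/14. 14⁻¹ ≡ 38 (mod 59) since 14·38 = 532 ≡ 1, so λ ≡ 46·38 ≡ 37.
  x = λ² - 36 - 36 = 1369 - 72 ≡ 58; y = λ·(36 - 58) - 7 ≡ 5. → (58, 5)
3P: (58, 5) + (36, 7). λ = (7 - 5)/(36 - 58) ≡ 2/37 mod 59. 37⁻¹ ≡ 8 (mod 59) since 37·8 = 296 ≡ 1, so λ ≡ 16.
  x = λ² - 58 - 36 = 256 - 94 ≡ 44; y = λ·(58 - 44) - 5 ≡ 42. → (44, 42)
4P: (44, 42) + (36, 7). λ = (7 - 42)/(36 - 44) ≡ 24/51 mod 59. 51⁻¹ ≡ 22 (mod 59), so λ ≡ 56.
  x = λ² - 44 - 36 = 3136 - 80 ≡ 47; y = λ·(44 - 47) - 42 ≡ 26. → (47, 26)
5P: (47, 26) + (36, 7). λ = (7 - 26)/(36 - 47) ≡ 40/48 mod 59. 48⁻¹ ≡ 16 (mod 59), so λ ≡ 50.
  x = λ² - 47 - 36 = 2500 - 83 ≡ 57; y = λ·(47 - 57) - 26 ≡ 5. → (57, 5)
6P: (57, 5) + (36, 7). λ = (7 - 5)/(36 - 57) ≡ 2/38 mod 59. 38⁻¹ ≡ 14 (mod 59), so λ ≡ 28.
  x = λ² - 57 - 36 = 784 - 93 ≡ 42; y = λ·(57 - 42) - 5 ≡ 2. → (42, 2)
7P: (42, 2) + (36, 7). λ = (7 - 2)/(36 - 42) ≡ 5/53 mod 59. 53⁻¹ ≡ 49 (mod 59), so λ ≡ 9.
  x = λ² - 42 - 36 = 81 - 78 ≡ 3; y = λ·(42 - 3) - 2 ≡ 54. → (3, 54)

(3, 54)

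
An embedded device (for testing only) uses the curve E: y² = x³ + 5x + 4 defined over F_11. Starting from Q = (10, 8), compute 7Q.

Double-and-add on 7 = (111)₂. Start with Q = (10, 8) for the leading 1-bit.
double: tangent at (10, 8): λ = (3·10² + 5)/(2·8) ≡ 8/5. 5⁻¹ ≡ 9 (mod 11), so λ ≡ 8·9 ≡ 6.
  x = λ² - 10 - 10 = 36 - 20 ≡ 5; y = λ·(10 - 5) - 8 ≡ 0. → (5, 0)
add Q: (5, 0) + (10, 8). λ = (8 - 0)/(10 - 5) ≡ 8/5 mod 11. 5⁻¹ ≡ 9 (mod 11), so λ ≡ 6.
  x = λ² - 5 - 10 = 36 - 15 ≡ 10; y = λ·(5 - 10) - 0 ≡ 3. → (10, 3)
double: tangent at (10, 3): λ = (3·10² + 5)/(2·3) ≡ 8/6. 6⁻¹ ≡ 2 (mod 11), so λ ≡ 8·2 ≡ 5.
  x = λ² - 10 - 10 = 25 - 20 ≡ 5; y = λ·(10 - 5) - 3 ≡ 0. → (5, 0)
add Q: (5, 0) + (10, 8). λ = (8 - 0)/(10 - 5) ≡ 8/5 mod 11. 5⁻¹ ≡ 9 (mod 11), so λ ≡ 6.
  x = λ² - 5 - 10 = 36 - 15 ≡ 10; y = λ·(5 - 10) - 0 ≡ 3. → (10, 3)

(10, 3)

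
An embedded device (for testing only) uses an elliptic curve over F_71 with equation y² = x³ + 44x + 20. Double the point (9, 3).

(0, 37)

tangent at (9, 3): λ = (3·9² + 44)/(2·3) ≡ 3/6. 6⁻¹ ≡ 12 (mod 71), so λ ≡ 3·12 ≡ 36.
  x = λ² - 9 - 9 = 1296 - 18 ≡ 0; y = λ·(9 - 0) - 3 ≡ 37. → (0, 37)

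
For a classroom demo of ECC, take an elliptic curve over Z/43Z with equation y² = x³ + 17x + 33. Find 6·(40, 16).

Write Q = (40, 16).
Double-and-add on 6 = (110)₂. Start with Q = (40, 16) for the leading 1-bit.
double: tangent at (40, 16): λ = (3·40² + 17)/(2·16) ≡ 1/32. 32⁻¹ ≡ 39 (mod 43) since 32·39 = 1248 ≡ 1, so λ ≡ 1·39 ≡ 39.
  x = λ² - 40 - 40 = 1521 - 80 ≡ 22; y = λ·(40 - 22) - 16 ≡ 41. → (22, 41)
add Q: (22, 41) + (40, 16). λ = (16 - 41)/(40 - 22) ≡ 18/18 mod 43. 18⁻¹ ≡ 12 (mod 43), so λ ≡ 1.
  x = λ² - 22 - 40 = 1 - 62 ≡ 25; y = λ·(22 - 25) - 41 ≡ 42. → (25, 42)
double: tangent at (25, 42): λ = (3·25² + 17)/(2·42) ≡ 0/41. 41⁻¹ ≡ 21 (mod 43), so λ ≡ 0·21 ≡ 0.
  x = λ² - 25 - 25 = 0 - 50 ≡ 36; y = λ·(25 - 36) - 42 ≡ 1. → (36, 1)

(36, 1)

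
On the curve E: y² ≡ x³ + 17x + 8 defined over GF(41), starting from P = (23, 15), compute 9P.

Repeated addition: build up to 9P.
2P: tangent at (23, 15): λ = (3·23² + 17)/(2·15) ≡ 5/30. 30⁻¹ ≡ 26 (mod 41) since 30·26 = 780 ≡ 1, so λ ≡ 5·26 ≡ 7.
  x = λ² - 23 - 23 = 49 - 46 ≡ 3; y = λ·(23 - 3) - 15 ≡ 2. → (3, 2)
3P: (3, 2) + (23, 15). λ = (15 - 2)/(23 - 3) ≡ 13/20 mod 41. 20⁻¹ ≡ 39 (mod 41), so λ ≡ 15.
  x = λ² - 3 - 23 = 225 - 26 ≡ 35; y = λ·(3 - 35) - 2 ≡ 10. → (35, 10)
4P: (35, 10) + (23, 15). λ = (15 - 10)/(23 - 35) ≡ 5/29 mod 41. 29⁻¹ ≡ 17 (mod 41) since 29·17 = 493 ≡ 1, so λ ≡ 3.
  x = λ² - 35 - 23 = 9 - 58 ≡ 33; y = λ·(35 - 33) - 10 ≡ 37. → (33, 37)
5P: (33, 37) + (23, 15). λ = (15 - 37)/(23 - 33) ≡ 19/31 mod 41. 31⁻¹ ≡ 4 (mod 41), so λ ≡ 35.
  x = λ² - 33 - 23 = 1225 - 56 ≡ 21; y = λ·(33 - 21) - 37 ≡ 14. → (21, 14)
6P: (21, 14) + (23, 15). λ = (15 - 14)/(23 - 21) ≡ 1/2 mod 41. 2⁻¹ ≡ 21 (mod 41), so λ ≡ 21.
  x = λ² - 21 - 23 = 441 - 44 ≡ 28; y = λ·(21 - 28) - 14 ≡ 3. → (28, 3)
7P: (28, 3) + (23, 15). λ = (15 - 3)/(23 - 28) ≡ 12/36 mod 41. 36⁻¹ ≡ 8 (mod 41) since 36·8 = 288 ≡ 1, so λ ≡ 14.
  x = λ² - 28 - 23 = 196 - 51 ≡ 22; y = λ·(28 - 22) - 3 ≡ 40. → (22, 40)
8P: (22, 40) + (23, 15). λ = (15 - 40)/(23 - 22) ≡ 16/1 mod 41. 1⁻¹ ≡ 1 (mod 41), so λ ≡ 16.
  x = λ² - 22 - 23 = 256 - 45 ≡ 6; y = λ·(22 - 6) - 40 ≡ 11. → (6, 11)
9P: (6, 11) + (23, 15). λ = (15 - 11)/(23 - 6) ≡ 4/17 mod 41. 17⁻¹ ≡ 29 (mod 41) since 17·29 = 493 ≡ 1, so λ ≡ 34.
  x = λ² - 6 - 23 = 1156 - 29 ≡ 20; y = λ·(6 - 20) - 11 ≡ 5. → (20, 5)

(20, 5)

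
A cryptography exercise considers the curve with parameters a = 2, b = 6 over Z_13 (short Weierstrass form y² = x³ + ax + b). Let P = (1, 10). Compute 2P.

tangent at (1, 10): λ = (3·1² + 2)/(2·10) ≡ 5/7. 7⁻¹ ≡ 2 (mod 13) since 7·2 = 14 ≡ 1, so λ ≡ 5·2 ≡ 10.
  x = λ² - 1 - 1 = 100 - 2 ≡ 7; y = λ·(1 - 7) - 10 ≡ 8. → (7, 8)

(7, 8)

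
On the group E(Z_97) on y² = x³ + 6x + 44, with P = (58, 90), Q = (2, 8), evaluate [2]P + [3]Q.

First 2P:
Repeated addition: build up to 2P.
2P: tangent at (58, 90): λ = (3·58² + 6)/(2·90) ≡ 10/83. 83⁻¹ ≡ 90 (mod 97), so λ ≡ 10·90 ≡ 27.
  x = λ² - 58 - 58 = 729 - 116 ≡ 31; y = λ·(58 - 31) - 90 ≡ 57. → (31, 57)
2P = (31, 57).
Next 3Q:
Repeated addition: build up to 3Q.
2Q: tangent at (2, 8): λ = (3·2² + 6)/(2·8) ≡ 18/16. 16⁻¹ ≡ 91 (mod 97), so λ ≡ 18·91 ≡ 86.
  x = λ² - 2 - 2 = 7396 - 4 ≡ 20; y = λ·(2 - 20) - 8 ≡ 93. → (20, 93)
3Q: (20, 93) + (2, 8). λ = (8 - 93)/(2 - 20) ≡ 12/79 mod 97. 79⁻¹ ≡ 70 (mod 97), so λ ≡ 64.
  x = λ² - 20 - 2 = 4096 - 22 ≡ 0; y = λ·(20 - 0) - 93 ≡ 23. → (0, 23)
3Q = (0, 23).
Finally 2P + 3Q:
(31, 57) + (0, 23). λ = (23 - 57)/(0 - 31) ≡ 63/66 mod 97. 66⁻¹ ≡ 25 (mod 97), so λ ≡ 23.
  x = λ² - 31 - 0 = 529 - 31 ≡ 13; y = λ·(31 - 13) - 57 ≡ 66. → (13, 66)

(13, 66)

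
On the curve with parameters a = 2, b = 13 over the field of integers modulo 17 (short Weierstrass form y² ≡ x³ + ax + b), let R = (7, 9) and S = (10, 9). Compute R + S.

(0, 8)

(7, 9) + (10, 9). λ = (9 - 9)/(10 - 7) ≡ 0/3 mod 17. 3⁻¹ ≡ 6 (mod 17) since 3·6 = 18 ≡ 1, so λ ≡ 0.
  x = λ² - 7 - 10 = 0 - 17 ≡ 0; y = λ·(7 - 0) - 9 ≡ 8. → (0, 8)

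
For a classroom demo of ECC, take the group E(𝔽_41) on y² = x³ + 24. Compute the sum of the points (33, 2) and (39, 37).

(33, 2) + (39, 37). λ = (37 - 2)/(39 - 33) ≡ 35/6 mod 41. 6⁻¹ ≡ 7 (mod 41), so λ ≡ 40.
  x = λ² - 33 - 39 = 1600 - 72 ≡ 11; y = λ·(33 - 11) - 2 ≡ 17. → (11, 17)

(11, 17)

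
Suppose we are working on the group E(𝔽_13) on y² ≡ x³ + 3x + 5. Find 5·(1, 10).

(11, 11)

Write Q = (1, 10).
Repeated addition: build up to 5Q.
2Q: tangent at (1, 10): λ = (3·1² + 3)/(2·10) ≡ 6/7. 7⁻¹ ≡ 2 (mod 13), so λ ≡ 6·2 ≡ 12.
  x = λ² - 1 - 1 = 144 - 2 ≡ 12; y = λ·(1 - 12) - 10 ≡ 1. → (12, 1)
3Q: (12, 1) + (1, 10). λ = (10 - 1)/(1 - 12) ≡ 9/2 mod 13. 2⁻¹ ≡ 7 (mod 13), so λ ≡ 11.
  x = λ² - 12 - 1 = 121 - 13 ≡ 4; y = λ·(12 - 4) - 1 ≡ 9. → (4, 9)
4Q: (4, 9) + (1, 10). λ = (10 - 9)/(1 - 4) ≡ 1/10 mod 13. 10⁻¹ ≡ 4 (mod 13), so λ ≡ 4.
  x = λ² - 4 - 1 = 16 - 5 ≡ 11; y = λ·(4 - 11) - 9 ≡ 2. → (11, 2)
5Q: (11, 2) + (1, 10). λ = (10 - 2)/(1 - 11) ≡ 8/3 mod 13. 3⁻¹ ≡ 9 (mod 13) since 3·9 = 27 ≡ 1, so λ ≡ 7.
  x = λ² - 11 - 1 = 49 - 12 ≡ 11; y = λ·(11 - 11) - 2 ≡ 11. → (11, 11)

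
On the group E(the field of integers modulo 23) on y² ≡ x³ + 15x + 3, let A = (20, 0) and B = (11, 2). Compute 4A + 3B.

(2, 15)

First 4A:
Repeated addition: build up to 4A.
2A: (20, 0) + (20, 0): same x and y₁ ≡ -y₂, so the sum is O.
3A: O + (20, 0) = (20, 0) (identity).
4A: (20, 0) + (20, 0): same x and y₁ ≡ -y₂, so the sum is O.
4A = O.
Next 3B:
Repeated addition: build up to 3B.
2B: tangent at (11, 2): λ = (3·11² + 15)/(2·2) ≡ 10/4. 4⁻¹ ≡ 6 (mod 23), so λ ≡ 10·6 ≡ 14.
  x = λ² - 11 - 11 = 196 - 22 ≡ 13; y = λ·(11 - 13) - 2 ≡ 16. → (13, 16)
3B: (13, 16) + (11, 2). λ = (2 - 16)/(11 - 13) ≡ 9/21 mod 23. 21⁻¹ ≡ 11 (mod 23) since 21·11 = 231 ≡ 1, so λ ≡ 7.
  x = λ² - 13 - 11 = 49 - 24 ≡ 2; y = λ·(13 - 2) - 16 ≡ 15. → (2, 15)
3B = (2, 15).
Finally 4A + 3B:
O + (2, 15) = (2, 15) (identity).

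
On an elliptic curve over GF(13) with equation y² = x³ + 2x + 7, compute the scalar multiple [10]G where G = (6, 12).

Repeated addition: build up to 10G.
2G: tangent at (6, 12): λ = (3·6² + 2)/(2·12) ≡ 6/11. 11⁻¹ ≡ 6 (mod 13) since 11·6 = 66 ≡ 1, so λ ≡ 6·6 ≡ 10.
  x = λ² - 6 - 6 = 100 - 12 ≡ 10; y = λ·(6 - 10) - 12 ≡ 0. → (10, 0)
3G: (10, 0) + (6, 12). λ = (12 - 0)/(6 - 10) ≡ 12/9 mod 13. 9⁻¹ ≡ 3 (mod 13) since 9·3 = 27 ≡ 1, so λ ≡ 10.
  x = λ² - 10 - 6 = 100 - 16 ≡ 6; y = λ·(10 - 6) - 0 ≡ 1. → (6, 1)
4G: (6, 1) + (6, 12): same x and y₁ ≡ -y₂, so the sum is O.
5G: O + (6, 12) = (6, 12) (identity).
6G: tangent at (6, 12): λ = (3·6² + 2)/(2·12) ≡ 6/11. 11⁻¹ ≡ 6 (mod 13), so λ ≡ 6·6 ≡ 10.
  x = λ² - 6 - 6 = 100 - 12 ≡ 10; y = λ·(6 - 10) - 12 ≡ 0. → (10, 0)
7G: (10, 0) + (6, 12). λ = (12 - 0)/(6 - 10) ≡ 12/9 mod 13. 9⁻¹ ≡ 3 (mod 13) since 9·3 = 27 ≡ 1, so λ ≡ 10.
  x = λ² - 10 - 6 = 100 - 16 ≡ 6; y = λ·(10 - 6) - 0 ≡ 1. → (6, 1)
8G: (6, 1) + (6, 12): same x and y₁ ≡ -y₂, so the sum is O.
9G: O + (6, 12) = (6, 12) (identity).
10G: tangent at (6, 12): λ = (3·6² + 2)/(2·12) ≡ 6/11. 11⁻¹ ≡ 6 (mod 13), so λ ≡ 6·6 ≡ 10.
  x = λ² - 6 - 6 = 100 - 12 ≡ 10; y = λ·(6 - 10) - 12 ≡ 0. → (10, 0)

(10, 0)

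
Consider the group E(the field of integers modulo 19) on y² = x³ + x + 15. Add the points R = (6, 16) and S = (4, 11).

(6, 16) + (4, 11). λ = (11 - 16)/(4 - 6) ≡ 14/17 mod 19. 17⁻¹ ≡ 9 (mod 19) since 17·9 = 153 ≡ 1, so λ ≡ 12.
  x = λ² - 6 - 4 = 144 - 10 ≡ 1; y = λ·(6 - 1) - 16 ≡ 6. → (1, 6)

(1, 6)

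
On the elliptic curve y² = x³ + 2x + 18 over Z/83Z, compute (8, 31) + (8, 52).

The two points share x = 8 and their y-coordinates satisfy 31 + 52 ≡ 0 (mod 83), so they are inverses. Their sum is ∞.

O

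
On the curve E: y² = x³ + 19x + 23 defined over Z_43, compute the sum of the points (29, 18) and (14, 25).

(29, 18) + (14, 25). λ = (25 - 18)/(14 - 29) ≡ 7/28 mod 43. 28⁻¹ ≡ 20 (mod 43), so λ ≡ 11.
  x = λ² - 29 - 14 = 121 - 43 ≡ 35; y = λ·(29 - 35) - 18 ≡ 2. → (35, 2)

(35, 2)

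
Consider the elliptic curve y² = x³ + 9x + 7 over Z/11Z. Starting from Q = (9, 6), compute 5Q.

Double-and-add on 5 = (101)₂. Start with Q = (9, 6) for the leading 1-bit.
double: tangent at (9, 6): λ = (3·9² + 9)/(2·6) ≡ 10/1. 1⁻¹ ≡ 1 (mod 11), so λ ≡ 10·1 ≡ 10.
  x = λ² - 9 - 9 = 100 - 18 ≡ 5; y = λ·(9 - 5) - 6 ≡ 1. → (5, 1)
double: tangent at (5, 1): λ = (3·5² + 9)/(2·1) ≡ 7/2. 2⁻¹ ≡ 6 (mod 11), so λ ≡ 7·6 ≡ 9.
  x = λ² - 5 - 5 = 81 - 10 ≡ 5; y = λ·(5 - 5) - 1 ≡ 10. → (5, 10)
add Q: (5, 10) + (9, 6). λ = (6 - 10)/(9 - 5) ≡ 7/4 mod 11. 4⁻¹ ≡ 3 (mod 11), so λ ≡ 10.
  x = λ² - 5 - 9 = 100 - 14 ≡ 9; y = λ·(5 - 9) - 10 ≡ 5. → (9, 5)

(9, 5)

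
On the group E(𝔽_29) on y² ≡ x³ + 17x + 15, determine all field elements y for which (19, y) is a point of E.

11, 18

x³ + 17x + 15 = 7197 ≡ 5 (mod 29).
Square roots of 5 mod 29: 11 and 18 (since 11² = 121 ≡ 5).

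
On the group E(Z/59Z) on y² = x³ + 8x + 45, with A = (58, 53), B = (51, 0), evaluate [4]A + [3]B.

First 4A:
Repeated addition: build up to 4A.
2A: tangent at (58, 53): λ = (3·58² + 8)/(2·53) ≡ 11/47. 47⁻¹ ≡ 54 (mod 59), so λ ≡ 11·54 ≡ 4.
  x = λ² - 58 - 58 = 16 - 116 ≡ 18; y = λ·(58 - 18) - 53 ≡ 48. → (18, 48)
3A: (18, 48) + (58, 53). λ = (53 - 48)/(58 - 18) ≡ 5/40 mod 59. 40⁻¹ ≡ 31 (mod 59), so λ ≡ 37.
  x = λ² - 18 - 58 = 1369 - 76 ≡ 54; y = λ·(18 - 54) - 48 ≡ 36. → (54, 36)
4A: (54, 36) + (58, 53). λ = (53 - 36)/(58 - 54) ≡ 17/4 mod 59. 4⁻¹ ≡ 15 (mod 59), so λ ≡ 19.
  x = λ² - 54 - 58 = 361 - 112 ≡ 13; y = λ·(54 - 13) - 36 ≡ 35. → (13, 35)
4A = (13, 35).
Next 3B:
Repeated addition: build up to 3B.
2B: (51, 0) + (51, 0): same x and y₁ ≡ -y₂, so the sum is ∞.
3B: ∞ + (51, 0) = (51, 0) (identity).
3B = (51, 0).
Finally 4A + 3B:
(13, 35) + (51, 0). λ = (0 - 35)/(51 - 13) ≡ 24/38 mod 59. 38⁻¹ ≡ 14 (mod 59) since 38·14 = 532 ≡ 1, so λ ≡ 41.
  x = λ² - 13 - 51 = 1681 - 64 ≡ 24; y = λ·(13 - 24) - 35 ≡ 45. → (24, 45)

(24, 45)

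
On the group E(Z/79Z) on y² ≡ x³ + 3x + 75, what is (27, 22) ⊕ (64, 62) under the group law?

(27, 22) + (64, 62). λ = (62 - 22)/(64 - 27) ≡ 40/37 mod 79. 37⁻¹ ≡ 47 (mod 79) since 37·47 = 1739 ≡ 1, so λ ≡ 63.
  x = λ² - 27 - 64 = 3969 - 91 ≡ 7; y = λ·(27 - 7) - 22 ≡ 53. → (7, 53)

(7, 53)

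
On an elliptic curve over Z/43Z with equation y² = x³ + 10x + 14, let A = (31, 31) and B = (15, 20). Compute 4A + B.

First 4A:
Double-and-add on 4 = (100)₂. Start with A = (31, 31) for the leading 1-bit.
double: tangent at (31, 31): λ = (3·31² + 10)/(2·31) ≡ 12/19. 19⁻¹ ≡ 34 (mod 43), so λ ≡ 12·34 ≡ 21.
  x = λ² - 31 - 31 = 441 - 62 ≡ 35; y = λ·(31 - 35) - 31 ≡ 14. → (35, 14)
double: tangent at (35, 14): λ = (3·35² + 10)/(2·14) ≡ 30/28. 28⁻¹ ≡ 20 (mod 43), so λ ≡ 30·20 ≡ 41.
  x = λ² - 35 - 35 = 1681 - 70 ≡ 20; y = λ·(35 - 20) - 14 ≡ 42. → (20, 42)
4A = (20, 42).
Finally 4A + B:
(20, 42) + (15, 20). λ = (20 - 42)/(15 - 20) ≡ 21/38 mod 43. 38⁻¹ ≡ 17 (mod 43), so λ ≡ 13.
  x = λ² - 20 - 15 = 169 - 35 ≡ 5; y = λ·(20 - 5) - 42 ≡ 24. → (5, 24)

(5, 24)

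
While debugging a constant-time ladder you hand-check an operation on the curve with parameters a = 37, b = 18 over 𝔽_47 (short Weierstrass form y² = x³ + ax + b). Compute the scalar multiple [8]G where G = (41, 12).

Repeated addition: build up to 8G.
2G: tangent at (41, 12): λ = (3·41² + 37)/(2·12) ≡ 4/24. 24⁻¹ ≡ 2 (mod 47), so λ ≡ 4·2 ≡ 8.
  x = λ² - 41 - 41 = 64 - 82 ≡ 29; y = λ·(41 - 29) - 12 ≡ 37. → (29, 37)
3G: (29, 37) + (41, 12). λ = (12 - 37)/(41 - 29) ≡ 22/12 mod 47. 12⁻¹ ≡ 4 (mod 47), so λ ≡ 41.
  x = λ² - 29 - 41 = 1681 - 70 ≡ 13; y = λ·(29 - 13) - 37 ≡ 8. → (13, 8)
4G: (13, 8) + (41, 12). λ = (12 - 8)/(41 - 13) ≡ 4/28 mod 47. 28⁻¹ ≡ 42 (mod 47), so λ ≡ 27.
  x = λ² - 13 - 41 = 729 - 54 ≡ 17; y = λ·(13 - 17) - 8 ≡ 25. → (17, 25)
5G: (17, 25) + (41, 12). λ = (12 - 25)/(41 - 17) ≡ 34/24 mod 47. 24⁻¹ ≡ 2 (mod 47), so λ ≡ 21.
  x = λ² - 17 - 41 = 441 - 58 ≡ 7; y = λ·(17 - 7) - 25 ≡ 44. → (7, 44)
6G: (7, 44) + (41, 12). λ = (12 - 44)/(41 - 7) ≡ 15/34 mod 47. 34⁻¹ ≡ 18 (mod 47), so λ ≡ 35.
  x = λ² - 7 - 41 = 1225 - 48 ≡ 2; y = λ·(7 - 2) - 44 ≡ 37. → (2, 37)
7G: (2, 37) + (41, 12). λ = (12 - 37)/(41 - 2) ≡ 22/39 mod 47. 39⁻¹ ≡ 41 (mod 47) since 39·41 = 1599 ≡ 1, so λ ≡ 9.
  x = λ² - 2 - 41 = 81 - 43 ≡ 38; y = λ·(2 - 38) - 37 ≡ 15. → (38, 15)
8G: (38, 15) + (41, 12). λ = (12 - 15)/(41 - 38) ≡ 44/3 mod 47. 3⁻¹ ≡ 16 (mod 47) since 3·16 = 48 ≡ 1, so λ ≡ 46.
  x = λ² - 38 - 41 = 2116 - 79 ≡ 16; y = λ·(38 - 16) - 15 ≡ 10. → (16, 10)

(16, 10)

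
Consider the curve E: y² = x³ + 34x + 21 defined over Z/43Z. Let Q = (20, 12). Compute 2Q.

tangent at (20, 12): λ = (3·20² + 34)/(2·12) ≡ 30/24. 24⁻¹ ≡ 9 (mod 43), so λ ≡ 30·9 ≡ 12.
  x = λ² - 20 - 20 = 144 - 40 ≡ 18; y = λ·(20 - 18) - 12 ≡ 12. → (18, 12)

(18, 12)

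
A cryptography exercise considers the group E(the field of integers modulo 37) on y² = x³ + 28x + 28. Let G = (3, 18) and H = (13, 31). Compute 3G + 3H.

First 3G:
Repeated addition: build up to 3G.
2G: tangent at (3, 18): λ = (3·3² + 28)/(2·18) ≡ 18/36. 36⁻¹ ≡ 36 (mod 37) since 36·36 = 1296 ≡ 1, so λ ≡ 18·36 ≡ 19.
  x = λ² - 3 - 3 = 361 - 6 ≡ 22; y = λ·(3 - 22) - 18 ≡ 28. → (22, 28)
3G: (22, 28) + (3, 18). λ = (18 - 28)/(3 - 22) ≡ 27/18 mod 37. 18⁻¹ ≡ 35 (mod 37), so λ ≡ 20.
  x = λ² - 22 - 3 = 400 - 25 ≡ 5; y = λ·(22 - 5) - 28 ≡ 16. → (5, 16)
3G = (5, 16).
Next 3H:
Repeated addition: build up to 3H.
2H: tangent at (13, 31): λ = (3·13² + 28)/(2·31) ≡ 17/25. 25⁻¹ ≡ 3 (mod 37) since 25·3 = 75 ≡ 1, so λ ≡ 17·3 ≡ 14.
  x = λ² - 13 - 13 = 196 - 26 ≡ 22; y = λ·(13 - 22) - 31 ≡ 28. → (22, 28)
3H: (22, 28) + (13, 31). λ = (31 - 28)/(13 - 22) ≡ 3/28 mod 37. 28⁻¹ ≡ 4 (mod 37) since 28·4 = 112 ≡ 1, so λ ≡ 12.
  x = λ² - 22 - 13 = 144 - 35 ≡ 35; y = λ·(22 - 35) - 28 ≡ 1. → (35, 1)
3H = (35, 1).
Finally 3G + 3H:
(5, 16) + (35, 1). λ = (1 - 16)/(35 - 5) ≡ 22/30 mod 37. 30⁻¹ ≡ 21 (mod 37), so λ ≡ 18.
  x = λ² - 5 - 35 = 324 - 40 ≡ 25; y = λ·(5 - 25) - 16 ≡ 31. → (25, 31)

(25, 31)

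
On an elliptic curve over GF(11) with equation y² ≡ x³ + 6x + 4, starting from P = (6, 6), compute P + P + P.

Repeated addition: build up to 3P.
2P: tangent at (6, 6): λ = (3·6² + 6)/(2·6) ≡ 4/1. 1⁻¹ ≡ 1 (mod 11), so λ ≡ 4·1 ≡ 4.
  x = λ² - 6 - 6 = 16 - 12 ≡ 4; y = λ·(6 - 4) - 6 ≡ 2. → (4, 2)
3P: (4, 2) + (6, 6). λ = (6 - 2)/(6 - 4) ≡ 4/2 mod 11. 2⁻¹ ≡ 6 (mod 11), so λ ≡ 2.
  x = λ² - 4 - 6 = 4 - 10 ≡ 5; y = λ·(4 - 5) - 2 ≡ 7. → (5, 7)

(5, 7)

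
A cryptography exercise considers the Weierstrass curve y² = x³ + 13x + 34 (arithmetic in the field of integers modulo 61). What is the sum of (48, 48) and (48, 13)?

The two points share x = 48 and their y-coordinates satisfy 48 + 13 ≡ 0 (mod 61), so they are inverses. Their sum is 𝒪.

O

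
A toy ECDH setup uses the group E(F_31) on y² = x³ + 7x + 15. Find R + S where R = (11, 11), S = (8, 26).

(6, 26)

(11, 11) + (8, 26). λ = (26 - 11)/(8 - 11) ≡ 15/28 mod 31. 28⁻¹ ≡ 10 (mod 31), so λ ≡ 26.
  x = λ² - 11 - 8 = 676 - 19 ≡ 6; y = λ·(11 - 6) - 11 ≡ 26. → (6, 26)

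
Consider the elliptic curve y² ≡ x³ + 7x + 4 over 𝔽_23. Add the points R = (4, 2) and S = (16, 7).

(11, 20)

(4, 2) + (16, 7). λ = (7 - 2)/(16 - 4) ≡ 5/12 mod 23. 12⁻¹ ≡ 2 (mod 23) since 12·2 = 24 ≡ 1, so λ ≡ 10.
  x = λ² - 4 - 16 = 100 - 20 ≡ 11; y = λ·(4 - 11) - 2 ≡ 20. → (11, 20)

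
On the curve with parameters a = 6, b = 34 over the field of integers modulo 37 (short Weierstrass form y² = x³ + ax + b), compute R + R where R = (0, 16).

tangent at (0, 16): λ = (3·0² + 6)/(2·16) ≡ 6/32. 32⁻¹ ≡ 22 (mod 37) since 32·22 = 704 ≡ 1, so λ ≡ 6·22 ≡ 21.
  x = λ² - 0 - 0 = 441 - 0 ≡ 34; y = λ·(0 - 34) - 16 ≡ 10. → (34, 10)

(34, 10)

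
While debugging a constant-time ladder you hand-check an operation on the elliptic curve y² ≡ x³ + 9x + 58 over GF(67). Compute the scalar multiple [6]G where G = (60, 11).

(9, 59)

Double-and-add on 6 = (110)₂. Start with G = (60, 11) for the leading 1-bit.
double: tangent at (60, 11): λ = (3·60² + 9)/(2·11) ≡ 22/22. 22⁻¹ ≡ 64 (mod 67) since 22·64 = 1408 ≡ 1, so λ ≡ 22·64 ≡ 1.
  x = λ² - 60 - 60 = 1 - 120 ≡ 15; y = λ·(60 - 15) - 11 ≡ 34. → (15, 34)
add G: (15, 34) + (60, 11). λ = (11 - 34)/(60 - 15) ≡ 44/45 mod 67. 45⁻¹ ≡ 3 (mod 67), so λ ≡ 65.
  x = λ² - 15 - 60 = 4225 - 75 ≡ 63; y = λ·(15 - 63) - 34 ≡ 62. → (63, 62)
double: tangent at (63, 62): λ = (3·63² + 9)/(2·62) ≡ 57/57. 57⁻¹ ≡ 20 (mod 67) since 57·20 = 1140 ≡ 1, so λ ≡ 57·20 ≡ 1.
  x = λ² - 63 - 63 = 1 - 126 ≡ 9; y = λ·(63 - 9) - 62 ≡ 59. → (9, 59)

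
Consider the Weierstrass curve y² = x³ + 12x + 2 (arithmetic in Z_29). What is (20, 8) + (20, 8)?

(5, 19)

tangent at (20, 8): λ = (3·20² + 12)/(2·8) ≡ 23/16. 16⁻¹ ≡ 20 (mod 29), so λ ≡ 23·20 ≡ 25.
  x = λ² - 20 - 20 = 625 - 40 ≡ 5; y = λ·(20 - 5) - 8 ≡ 19. → (5, 19)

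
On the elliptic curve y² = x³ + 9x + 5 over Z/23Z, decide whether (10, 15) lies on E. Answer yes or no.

y² = 15² ≡ 18; x³ + 9x + 5 = 1095 ≡ 14 (mod 23). 18 ≠ 14.

no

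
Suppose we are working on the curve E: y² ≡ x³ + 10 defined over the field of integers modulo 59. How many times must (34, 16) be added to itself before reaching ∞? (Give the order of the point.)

2P: tangent at (34, 16): λ = (3·34² + 0)/(2·16) ≡ 46/32. 32⁻¹ ≡ 24 (mod 59) since 32·24 = 768 ≡ 1, so λ ≡ 46·24 ≡ 42.
  x = λ² - 34 - 34 = 1764 - 68 ≡ 44; y = λ·(34 - 44) - 16 ≡ 36. → (44, 36)
3P: (44, 36) + (34, 16). λ = (16 - 36)/(34 - 44) ≡ 39/49 mod 59. 49⁻¹ ≡ 53 (mod 59), so λ ≡ 2.
  x = λ² - 44 - 34 = 4 - 78 ≡ 44; y = λ·(44 - 44) - 36 ≡ 23. → (44, 23)
4P: (44, 23) + (34, 16). λ = (16 - 23)/(34 - 44) ≡ 52/49 mod 59. 49⁻¹ ≡ 53 (mod 59) since 49·53 = 2597 ≡ 1, so λ ≡ 42.
  x = λ² - 44 - 34 = 1764 - 78 ≡ 34; y = λ·(44 - 34) - 23 ≡ 43. → (34, 43)
5P: (34, 43) + (34, 16): same x and y₁ ≡ -y₂, so the sum is ∞.
5P = ∞, so the order is 5.

5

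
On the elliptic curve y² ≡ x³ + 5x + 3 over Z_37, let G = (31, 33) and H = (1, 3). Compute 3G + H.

(0, 15)

First 3G:
Repeated addition: build up to 3G.
2G: tangent at (31, 33): λ = (3·31² + 5)/(2·33) ≡ 2/29. 29⁻¹ ≡ 23 (mod 37) since 29·23 = 667 ≡ 1, so λ ≡ 2·23 ≡ 9.
  x = λ² - 31 - 31 = 81 - 62 ≡ 19; y = λ·(31 - 19) - 33 ≡ 1. → (19, 1)
3G: (19, 1) + (31, 33). λ = (33 - 1)/(31 - 19) ≡ 32/12 mod 37. 12⁻¹ ≡ 34 (mod 37), so λ ≡ 15.
  x = λ² - 19 - 31 = 225 - 50 ≡ 27; y = λ·(19 - 27) - 1 ≡ 27. → (27, 27)
3G = (27, 27).
Finally 3G + H:
(27, 27) + (1, 3). λ = (3 - 27)/(1 - 27) ≡ 13/11 mod 37. 11⁻¹ ≡ 27 (mod 37), so λ ≡ 18.
  x = λ² - 27 - 1 = 324 - 28 ≡ 0; y = λ·(27 - 0) - 27 ≡ 15. → (0, 15)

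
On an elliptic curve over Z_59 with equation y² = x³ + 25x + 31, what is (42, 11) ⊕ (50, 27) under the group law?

(30, 13)

(42, 11) + (50, 27). λ = (27 - 11)/(50 - 42) ≡ 16/8 mod 59. 8⁻¹ ≡ 37 (mod 59), so λ ≡ 2.
  x = λ² - 42 - 50 = 4 - 92 ≡ 30; y = λ·(42 - 30) - 11 ≡ 13. → (30, 13)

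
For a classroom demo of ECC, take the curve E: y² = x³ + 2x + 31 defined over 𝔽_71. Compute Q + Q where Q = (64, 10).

(64, 61)

tangent at (64, 10): λ = (3·64² + 2)/(2·10) ≡ 7/20. 20⁻¹ ≡ 32 (mod 71) since 20·32 = 640 ≡ 1, so λ ≡ 7·32 ≡ 11.
  x = λ² - 64 - 64 = 121 - 128 ≡ 64; y = λ·(64 - 64) - 10 ≡ 61. → (64, 61)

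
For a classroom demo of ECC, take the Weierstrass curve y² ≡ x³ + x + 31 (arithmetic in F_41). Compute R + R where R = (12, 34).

tangent at (12, 34): λ = (3·12² + 1)/(2·34) ≡ 23/27. 27⁻¹ ≡ 38 (mod 41) since 27·38 = 1026 ≡ 1, so λ ≡ 23·38 ≡ 13.
  x = λ² - 12 - 12 = 169 - 24 ≡ 22; y = λ·(12 - 22) - 34 ≡ 0. → (22, 0)

(22, 0)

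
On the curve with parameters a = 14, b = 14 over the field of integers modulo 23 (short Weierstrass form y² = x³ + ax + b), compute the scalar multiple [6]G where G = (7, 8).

(21, 22)

Double-and-add on 6 = (110)₂. Start with G = (7, 8) for the leading 1-bit.
double: tangent at (7, 8): λ = (3·7² + 14)/(2·8) ≡ 0/16. 16⁻¹ ≡ 13 (mod 23), so λ ≡ 0·13 ≡ 0.
  x = λ² - 7 - 7 = 0 - 14 ≡ 9; y = λ·(7 - 9) - 8 ≡ 15. → (9, 15)
add G: (9, 15) + (7, 8). λ = (8 - 15)/(7 - 9) ≡ 16/21 mod 23. 21⁻¹ ≡ 11 (mod 23), so λ ≡ 15.
  x = λ² - 9 - 7 = 225 - 16 ≡ 2; y = λ·(9 - 2) - 15 ≡ 21. → (2, 21)
double: tangent at (2, 21): λ = (3·2² + 14)/(2·21) ≡ 3/19. 19⁻¹ ≡ 17 (mod 23) since 19·17 = 323 ≡ 1, so λ ≡ 3·17 ≡ 5.
  x = λ² - 2 - 2 = 25 - 4 ≡ 21; y = λ·(2 - 21) - 21 ≡ 22. → (21, 22)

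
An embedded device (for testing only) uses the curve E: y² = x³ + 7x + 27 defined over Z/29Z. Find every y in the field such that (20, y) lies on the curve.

none

x³ + 7x + 27 = 8167 ≡ 18 (mod 29).
18 is a non-residue mod 29; no y exists.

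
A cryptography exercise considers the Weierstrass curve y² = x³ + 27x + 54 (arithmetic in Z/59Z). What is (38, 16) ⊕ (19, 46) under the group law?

(38, 16) + (19, 46). λ = (46 - 16)/(19 - 38) ≡ 30/40 mod 59. 40⁻¹ ≡ 31 (mod 59) since 40·31 = 1240 ≡ 1, so λ ≡ 45.
  x = λ² - 38 - 19 = 2025 - 57 ≡ 21; y = λ·(38 - 21) - 16 ≡ 41. → (21, 41)

(21, 41)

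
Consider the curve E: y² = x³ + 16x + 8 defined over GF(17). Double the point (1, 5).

(13, 13)

tangent at (1, 5): λ = (3·1² + 16)/(2·5) ≡ 2/10. 10⁻¹ ≡ 12 (mod 17) since 10·12 = 120 ≡ 1, so λ ≡ 2·12 ≡ 7.
  x = λ² - 1 - 1 = 49 - 2 ≡ 13; y = λ·(1 - 13) - 5 ≡ 13. → (13, 13)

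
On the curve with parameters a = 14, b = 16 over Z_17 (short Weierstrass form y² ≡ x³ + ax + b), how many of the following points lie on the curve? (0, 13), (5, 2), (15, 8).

(0, 13): 13² ≡ 16, rhs ≡ 16 → on.
(5, 2): 2² ≡ 4, rhs ≡ 7 → off.
(15, 8): 8² ≡ 13, rhs ≡ 14 → off.

1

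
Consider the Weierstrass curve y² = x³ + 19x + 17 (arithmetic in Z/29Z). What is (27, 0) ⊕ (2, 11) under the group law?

(27, 0) + (2, 11). λ = (11 - 0)/(2 - 27) ≡ 11/4 mod 29. 4⁻¹ ≡ 22 (mod 29) since 4·22 = 88 ≡ 1, so λ ≡ 10.
  x = λ² - 27 - 2 = 100 - 29 ≡ 13; y = λ·(27 - 13) - 0 ≡ 24. → (13, 24)

(13, 24)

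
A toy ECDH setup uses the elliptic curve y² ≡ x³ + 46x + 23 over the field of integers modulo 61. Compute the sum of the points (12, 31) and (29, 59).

(32, 15)

(12, 31) + (29, 59). λ = (59 - 31)/(29 - 12) ≡ 28/17 mod 61. 17⁻¹ ≡ 18 (mod 61), so λ ≡ 16.
  x = λ² - 12 - 29 = 256 - 41 ≡ 32; y = λ·(12 - 32) - 31 ≡ 15. → (32, 15)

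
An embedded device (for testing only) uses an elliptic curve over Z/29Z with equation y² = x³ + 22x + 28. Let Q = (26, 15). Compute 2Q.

(0, 12)

tangent at (26, 15): λ = (3·26² + 22)/(2·15) ≡ 20/1. 1⁻¹ ≡ 1 (mod 29), so λ ≡ 20·1 ≡ 20.
  x = λ² - 26 - 26 = 400 - 52 ≡ 0; y = λ·(26 - 0) - 15 ≡ 12. → (0, 12)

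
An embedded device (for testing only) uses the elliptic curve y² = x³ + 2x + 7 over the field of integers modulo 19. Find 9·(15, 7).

Write Q = (15, 7).
Double-and-add on 9 = (1001)₂. Start with Q = (15, 7) for the leading 1-bit.
double: tangent at (15, 7): λ = (3·15² + 2)/(2·7) ≡ 12/14. 14⁻¹ ≡ 15 (mod 19), so λ ≡ 12·15 ≡ 9.
  x = λ² - 15 - 15 = 81 - 30 ≡ 13; y = λ·(15 - 13) - 7 ≡ 11. → (13, 11)
double: tangent at (13, 11): λ = (3·13² + 2)/(2·11) ≡ 15/3. 3⁻¹ ≡ 13 (mod 19) since 3·13 = 39 ≡ 1, so λ ≡ 15·13 ≡ 5.
  x = λ² - 13 - 13 = 25 - 26 ≡ 18; y = λ·(13 - 18) - 11 ≡ 2. → (18, 2)
double: tangent at (18, 2): λ = (3·18² + 2)/(2·2) ≡ 5/4. 4⁻¹ ≡ 5 (mod 19), so λ ≡ 5·5 ≡ 6.
  x = λ² - 18 - 18 = 36 - 36 ≡ 0; y = λ·(18 - 0) - 2 ≡ 11. → (0, 11)
add Q: (0, 11) + (15, 7). λ = (7 - 11)/(15 - 0) ≡ 15/15 mod 19. 15⁻¹ ≡ 14 (mod 19) since 15·14 = 210 ≡ 1, so λ ≡ 1.
  x = λ² - 0 - 15 = 1 - 15 ≡ 5; y = λ·(0 - 5) - 11 ≡ 3. → (5, 3)

(5, 3)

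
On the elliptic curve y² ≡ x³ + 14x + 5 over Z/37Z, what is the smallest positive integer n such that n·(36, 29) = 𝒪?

2P: tangent at (36, 29): λ = (3·36² + 14)/(2·29) ≡ 17/21. 21⁻¹ ≡ 30 (mod 37), so λ ≡ 17·30 ≡ 29.
  x = λ² - 36 - 36 = 841 - 72 ≡ 29; y = λ·(36 - 29) - 29 ≡ 26. → (29, 26)
3P: (29, 26) + (36, 29). λ = (29 - 26)/(36 - 29) ≡ 3/7 mod 37. 7⁻¹ ≡ 16 (mod 37) since 7·16 = 112 ≡ 1, so λ ≡ 11.
  x = λ² - 29 - 36 = 121 - 65 ≡ 19; y = λ·(29 - 19) - 26 ≡ 10. → (19, 10)
4P: (19, 10) + (36, 29). λ = (29 - 10)/(36 - 19) ≡ 19/17 mod 37. 17⁻¹ ≡ 24 (mod 37), so λ ≡ 12.
  x = λ² - 19 - 36 = 144 - 55 ≡ 15; y = λ·(19 - 15) - 10 ≡ 1. → (15, 1)
5P: (15, 1) + (36, 29). λ = (29 - 1)/(36 - 15) ≡ 28/21 mod 37. 21⁻¹ ≡ 30 (mod 37) since 21·30 = 630 ≡ 1, so λ ≡ 26.
  x = λ² - 15 - 36 = 676 - 51 ≡ 33; y = λ·(15 - 33) - 1 ≡ 12. → (33, 12)
6P: (33, 12) + (36, 29). λ = (29 - 12)/(36 - 33) ≡ 17/3 mod 37. 3⁻¹ ≡ 25 (mod 37), so λ ≡ 18.
  x = λ² - 33 - 36 = 324 - 69 ≡ 33; y = λ·(33 - 33) - 12 ≡ 25. → (33, 25)
7P: (33, 25) + (36, 29). λ = (29 - 25)/(36 - 33) ≡ 4/3 mod 37. 3⁻¹ ≡ 25 (mod 37), so λ ≡ 26.
  x = λ² - 33 - 36 = 676 - 69 ≡ 15; y = λ·(33 - 15) - 25 ≡ 36. → (15, 36)
8P: (15, 36) + (36, 29). λ = (29 - 36)/(36 - 15) ≡ 30/21 mod 37. 21⁻¹ ≡ 30 (mod 37), so λ ≡ 12.
  x = λ² - 15 - 36 = 144 - 51 ≡ 19; y = λ·(15 - 19) - 36 ≡ 27. → (19, 27)
9P: (19, 27) + (36, 29). λ = (29 - 27)/(36 - 19) ≡ 2/17 mod 37. 17⁻¹ ≡ 24 (mod 37), so λ ≡ 11.
  x = λ² - 19 - 36 = 121 - 55 ≡ 29; y = λ·(19 - 29) - 27 ≡ 11. → (29, 11)
10P: (29, 11) + (36, 29). λ = (29 - 11)/(36 - 29) ≡ 18/7 mod 37. 7⁻¹ ≡ 16 (mod 37), so λ ≡ 29.
  x = λ² - 29 - 36 = 841 - 65 ≡ 36; y = λ·(29 - 36) - 11 ≡ 8. → (36, 8)
11P: (36, 8) + (36, 29): same x and y₁ ≡ -y₂, so the sum is 𝒪.
11P = 𝒪, so the order is 11.

11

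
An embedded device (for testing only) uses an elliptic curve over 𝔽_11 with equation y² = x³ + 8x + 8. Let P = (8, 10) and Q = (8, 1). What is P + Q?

The two points share x = 8 and their y-coordinates satisfy 10 + 1 ≡ 0 (mod 11), so they are inverses. Their sum is the point at infinity.

O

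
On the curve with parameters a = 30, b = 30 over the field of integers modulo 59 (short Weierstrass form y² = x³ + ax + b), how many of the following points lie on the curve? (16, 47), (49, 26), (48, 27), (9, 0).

1

(16, 47): 47² ≡ 26, rhs ≡ 4 → off.
(49, 26): 26² ≡ 27, rhs ≡ 28 → off.
(48, 27): 27² ≡ 21, rhs ≡ 21 → on.
(9, 0): 0² ≡ 0, rhs ≡ 26 → off.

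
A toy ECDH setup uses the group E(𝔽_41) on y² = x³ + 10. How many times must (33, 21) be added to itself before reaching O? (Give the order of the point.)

7

2P: tangent at (33, 21): λ = (3·33² + 0)/(2·21) ≡ 28/1. 1⁻¹ ≡ 1 (mod 41), so λ ≡ 28·1 ≡ 28.
  x = λ² - 33 - 33 = 784 - 66 ≡ 21; y = λ·(33 - 21) - 21 ≡ 28. → (21, 28)
3P: (21, 28) + (33, 21). λ = (21 - 28)/(33 - 21) ≡ 34/12 mod 41. 12⁻¹ ≡ 24 (mod 41), so λ ≡ 37.
  x = λ² - 21 - 33 = 1369 - 54 ≡ 3; y = λ·(21 - 3) - 28 ≡ 23. → (3, 23)
4P: (3, 23) + (33, 21). λ = (21 - 23)/(33 - 3) ≡ 39/30 mod 41. 30⁻¹ ≡ 26 (mod 41), so λ ≡ 30.
  x = λ² - 3 - 33 = 900 - 36 ≡ 3; y = λ·(3 - 3) - 23 ≡ 18. → (3, 18)
5P: (3, 18) + (33, 21). λ = (21 - 18)/(33 - 3) ≡ 3/30 mod 41. 30⁻¹ ≡ 26 (mod 41), so λ ≡ 37.
  x = λ² - 3 - 33 = 1369 - 36 ≡ 21; y = λ·(3 - 21) - 18 ≡ 13. → (21, 13)
6P: (21, 13) + (33, 21). λ = (21 - 13)/(33 - 21) ≡ 8/12 mod 41. 12⁻¹ ≡ 24 (mod 41), so λ ≡ 28.
  x = λ² - 21 - 33 = 784 - 54 ≡ 33; y = λ·(21 - 33) - 13 ≡ 20. → (33, 20)
7P: (33, 20) + (33, 21): same x and y₁ ≡ -y₂, so the sum is O.
7P = O, so the order is 7.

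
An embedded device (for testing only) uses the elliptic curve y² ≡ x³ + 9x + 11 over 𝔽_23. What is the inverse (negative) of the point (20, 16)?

-(20, 16) = (20, -16 mod 23) = (20, 7).

(20, 7)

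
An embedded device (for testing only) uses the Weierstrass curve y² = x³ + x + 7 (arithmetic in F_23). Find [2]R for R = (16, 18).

(15, 4)

tangent at (16, 18): λ = (3·16² + 1)/(2·18) ≡ 10/13. 13⁻¹ ≡ 16 (mod 23), so λ ≡ 10·16 ≡ 22.
  x = λ² - 16 - 16 = 484 - 32 ≡ 15; y = λ·(16 - 15) - 18 ≡ 4. → (15, 4)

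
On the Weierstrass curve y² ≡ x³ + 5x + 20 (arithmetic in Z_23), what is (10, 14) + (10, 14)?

(21, 5)

tangent at (10, 14): λ = (3·10² + 5)/(2·14) ≡ 6/5. 5⁻¹ ≡ 14 (mod 23), so λ ≡ 6·14 ≡ 15.
  x = λ² - 10 - 10 = 225 - 20 ≡ 21; y = λ·(10 - 21) - 14 ≡ 5. → (21, 5)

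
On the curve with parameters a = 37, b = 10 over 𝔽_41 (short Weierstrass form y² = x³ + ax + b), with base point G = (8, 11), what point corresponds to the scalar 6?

(39, 16)

Double-and-add on 6 = (110)₂. Start with G = (8, 11) for the leading 1-bit.
double: tangent at (8, 11): λ = (3·8² + 37)/(2·11) ≡ 24/22. 22⁻¹ ≡ 28 (mod 41), so λ ≡ 24·28 ≡ 16.
  x = λ² - 8 - 8 = 256 - 16 ≡ 35; y = λ·(8 - 35) - 11 ≡ 8. → (35, 8)
add G: (35, 8) + (8, 11). λ = (11 - 8)/(8 - 35) ≡ 3/14 mod 41. 14⁻¹ ≡ 3 (mod 41) since 14·3 = 42 ≡ 1, so λ ≡ 9.
  x = λ² - 35 - 8 = 81 - 43 ≡ 38; y = λ·(35 - 38) - 8 ≡ 6. → (38, 6)
double: tangent at (38, 6): λ = (3·38² + 37)/(2·6) ≡ 23/12. 12⁻¹ ≡ 24 (mod 41) since 12·24 = 288 ≡ 1, so λ ≡ 23·24 ≡ 19.
  x = λ² - 38 - 38 = 361 - 76 ≡ 39; y = λ·(38 - 39) - 6 ≡ 16. → (39, 16)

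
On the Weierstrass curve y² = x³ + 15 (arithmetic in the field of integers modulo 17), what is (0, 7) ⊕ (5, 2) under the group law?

(0, 7) + (5, 2). λ = (2 - 7)/(5 - 0) ≡ 12/5 mod 17. 5⁻¹ ≡ 7 (mod 17) since 5·7 = 35 ≡ 1, so λ ≡ 16.
  x = λ² - 0 - 5 = 256 - 5 ≡ 13; y = λ·(0 - 13) - 7 ≡ 6. → (13, 6)

(13, 6)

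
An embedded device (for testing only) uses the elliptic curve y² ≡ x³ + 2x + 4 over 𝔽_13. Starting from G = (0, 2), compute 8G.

Double-and-add on 8 = (1000)₂. Start with G = (0, 2) for the leading 1-bit.
double: tangent at (0, 2): λ = (3·0² + 2)/(2·2) ≡ 2/4. 4⁻¹ ≡ 10 (mod 13), so λ ≡ 2·10 ≡ 7.
  x = λ² - 0 - 0 = 49 - 0 ≡ 10; y = λ·(0 - 10) - 2 ≡ 6. → (10, 6)
double: tangent at (10, 6): λ = (3·10² + 2)/(2·6) ≡ 3/12. 12⁻¹ ≡ 12 (mod 13) since 12·12 = 144 ≡ 1, so λ ≡ 3·12 ≡ 10.
  x = λ² - 10 - 10 = 100 - 20 ≡ 2; y = λ·(10 - 2) - 6 ≡ 9. → (2, 9)
double: tangent at (2, 9): λ = (3·2² + 2)/(2·9) ≡ 1/5. 5⁻¹ ≡ 8 (mod 13), so λ ≡ 1·8 ≡ 8.
  x = λ² - 2 - 2 = 64 - 4 ≡ 8; y = λ·(2 - 8) - 9 ≡ 8. → (8, 8)

(8, 8)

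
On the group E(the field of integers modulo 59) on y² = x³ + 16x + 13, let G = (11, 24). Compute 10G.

Double-and-add on 10 = (1010)₂. Start with G = (11, 24) for the leading 1-bit.
double: tangent at (11, 24): λ = (3·11² + 16)/(2·24) ≡ 25/48. 48⁻¹ ≡ 16 (mod 59), so λ ≡ 25·16 ≡ 46.
  x = λ² - 11 - 11 = 2116 - 22 ≡ 29; y = λ·(11 - 29) - 24 ≡ 33. → (29, 33)
double: tangent at (29, 33): λ = (3·29² + 16)/(2·33) ≡ 2/7. 7⁻¹ ≡ 17 (mod 59) since 7·17 = 119 ≡ 1, so λ ≡ 2·17 ≡ 34.
  x = λ² - 29 - 29 = 1156 - 58 ≡ 36; y = λ·(29 - 36) - 33 ≡ 24. → (36, 24)
add G: (36, 24) + (11, 24). λ = (24 - 24)/(11 - 36) ≡ 0/34 mod 59. 34⁻¹ ≡ 33 (mod 59) since 34·33 = 1122 ≡ 1, so λ ≡ 0.
  x = λ² - 36 - 11 = 0 - 47 ≡ 12; y = λ·(36 - 12) - 24 ≡ 35. → (12, 35)
double: tangent at (12, 35): λ = (3·12² + 16)/(2·35) ≡ 35/11. 11⁻¹ ≡ 43 (mod 59), so λ ≡ 35·43 ≡ 30.
  x = λ² - 12 - 12 = 900 - 24 ≡ 50; y = λ·(12 - 50) - 35 ≡ 5. → (50, 5)

(50, 5)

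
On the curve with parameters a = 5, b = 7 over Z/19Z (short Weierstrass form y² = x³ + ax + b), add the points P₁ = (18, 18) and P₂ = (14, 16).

(11, 14)

(18, 18) + (14, 16). λ = (16 - 18)/(14 - 18) ≡ 17/15 mod 19. 15⁻¹ ≡ 14 (mod 19) since 15·14 = 210 ≡ 1, so λ ≡ 10.
  x = λ² - 18 - 14 = 100 - 32 ≡ 11; y = λ·(18 - 11) - 18 ≡ 14. → (11, 14)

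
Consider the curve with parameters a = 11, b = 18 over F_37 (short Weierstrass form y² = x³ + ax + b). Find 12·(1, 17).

(11, 29)

Write G = (1, 17).
Double-and-add on 12 = (1100)₂. Start with G = (1, 17) for the leading 1-bit.
double: tangent at (1, 17): λ = (3·1² + 11)/(2·17) ≡ 14/34. 34⁻¹ ≡ 12 (mod 37) since 34·12 = 408 ≡ 1, so λ ≡ 14·12 ≡ 20.
  x = λ² - 1 - 1 = 400 - 2 ≡ 28; y = λ·(1 - 28) - 17 ≡ 35. → (28, 35)
add G: (28, 35) + (1, 17). λ = (17 - 35)/(1 - 28) ≡ 19/10 mod 37. 10⁻¹ ≡ 26 (mod 37), so λ ≡ 13.
  x = λ² - 28 - 1 = 169 - 29 ≡ 29; y = λ·(28 - 29) - 35 ≡ 26. → (29, 26)
double: tangent at (29, 26): λ = (3·29² + 11)/(2·26) ≡ 18/15. 15⁻¹ ≡ 5 (mod 37), so λ ≡ 18·5 ≡ 16.
  x = λ² - 29 - 29 = 256 - 58 ≡ 13; y = λ·(29 - 13) - 26 ≡ 8. → (13, 8)
double: tangent at (13, 8): λ = (3·13² + 11)/(2·8) ≡ 0/16. 16⁻¹ ≡ 7 (mod 37), so λ ≡ 0·7 ≡ 0.
  x = λ² - 13 - 13 = 0 - 26 ≡ 11; y = λ·(13 - 11) - 8 ≡ 29. → (11, 29)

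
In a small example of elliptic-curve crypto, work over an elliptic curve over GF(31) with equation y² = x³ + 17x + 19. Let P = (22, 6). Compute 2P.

(19, 28)

tangent at (22, 6): λ = (3·22² + 17)/(2·6) ≡ 12/12. 12⁻¹ ≡ 13 (mod 31), so λ ≡ 12·13 ≡ 1.
  x = λ² - 22 - 22 = 1 - 44 ≡ 19; y = λ·(22 - 19) - 6 ≡ 28. → (19, 28)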